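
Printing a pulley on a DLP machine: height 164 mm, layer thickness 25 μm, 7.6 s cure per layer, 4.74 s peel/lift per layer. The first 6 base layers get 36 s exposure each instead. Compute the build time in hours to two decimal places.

22.53 hours

Number of layers: 164 / 0.025 → 6560 (rounded up).
Base layers = 6 × (36 + 4.74), so 244.44 s.
Normal layers: 6554 × (7.6 + 4.74) → 80876.36 s.
Total = 244.44 + 80876.36 = 81120.8 s = 22.53 hours.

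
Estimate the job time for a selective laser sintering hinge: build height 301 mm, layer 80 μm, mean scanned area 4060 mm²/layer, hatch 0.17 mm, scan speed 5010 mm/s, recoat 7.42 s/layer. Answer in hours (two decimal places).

Layers = ⌈301/0.08⌉ = 3763.
Per-layer scan distance: 4060 / 0.17 → 23882.4 mm.
Scan time per layer: 23882.4 / 5010 → 4.7669 s.
Layer cycle = 4.7669 + 7.42, so 12.1869 s.
3763 layers × 12.1869 s/layer = 45859.3047 s, i.e. 12.74 hours.

12.74 hours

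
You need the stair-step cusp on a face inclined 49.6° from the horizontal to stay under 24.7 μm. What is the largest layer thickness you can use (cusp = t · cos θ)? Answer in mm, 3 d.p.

0.038 mm

cos(49.6°) = 0.6481; t_max = 0.0247/0.6481 = 0.038 mm.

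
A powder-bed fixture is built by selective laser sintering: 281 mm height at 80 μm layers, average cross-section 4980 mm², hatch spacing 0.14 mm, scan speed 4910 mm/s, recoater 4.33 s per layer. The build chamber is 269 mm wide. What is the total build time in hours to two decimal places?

Number of layers: 281 / 0.08 → 3513 (rounded up).
Scan path per layer = 4980 / 0.14 = 35571.4 mm.
Laser time per layer = 35571.4 / 4910 = 7.2447 s.
Layer cycle = 7.2447 + 4.33, so 11.5747 s.
Total: 3513 × 11.5747 s = 40661.9211 s → 11.29 hours.

11.29 hours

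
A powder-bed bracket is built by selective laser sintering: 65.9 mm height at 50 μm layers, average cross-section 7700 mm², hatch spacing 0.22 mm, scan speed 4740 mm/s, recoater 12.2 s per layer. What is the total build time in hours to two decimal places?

7.17 hours

Layer count = ceil(65.9 / 0.05) = 1318.
Per-layer scan distance = 7700 / 0.22, so 35000 mm.
Scan time per layer = 35000 / 4740 = 7.384 s.
Time per layer = 7.384 + 12.2, so 19.584 s.
1318 layers × 19.584 s/layer = 25811.712 s, i.e. 7.17 hours.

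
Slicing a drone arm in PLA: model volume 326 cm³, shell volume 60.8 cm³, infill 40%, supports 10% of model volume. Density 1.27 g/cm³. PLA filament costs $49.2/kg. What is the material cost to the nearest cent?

Interior volume: 326 − 60.8 → 265.2 cm³.
Deposited infill = 0.40 × 265.2, so 106.08 cm³.
Support: 0.10 × 326 → 32.6 cm³.
Total printed volume: 60.8 + 106.08 + 32.6 → 199.48 cm³.
Mass: 199.48 × 1.27 → 253.3396 g.
Cost = 253.3396 g / 1000 × $49.2/kg = $12.46.

$12.46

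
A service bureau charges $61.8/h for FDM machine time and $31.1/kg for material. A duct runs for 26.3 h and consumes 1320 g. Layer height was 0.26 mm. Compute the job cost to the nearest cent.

$1666.39

Machine cost = 61.8 × 26.3, so $1625.34.
Material cost: 31.1 × 1320/1000 → $41.052.
Total = 1625.34 + 41.052 = 1666.392 ≈ $1666.39.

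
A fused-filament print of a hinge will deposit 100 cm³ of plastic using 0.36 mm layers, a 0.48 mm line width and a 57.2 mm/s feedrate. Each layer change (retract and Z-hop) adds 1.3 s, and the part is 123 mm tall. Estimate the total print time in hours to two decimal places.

Extrusion cross-section = 0.36 × 0.48, so 0.1728 mm².
Path length: 100000 mm³ / 0.1728 mm² → 578703.7 mm.
Extrusion time: 578703.7 / 57.2 → 10117.2 s.
Layers = ⌈123/0.36⌉ = 342.
Z-hop total = 342 × 1.3, so 444.6 s.
Altogether 10117.2 + 444.6 = 10561.8 s, i.e. 2.93 hours.

2.93 hours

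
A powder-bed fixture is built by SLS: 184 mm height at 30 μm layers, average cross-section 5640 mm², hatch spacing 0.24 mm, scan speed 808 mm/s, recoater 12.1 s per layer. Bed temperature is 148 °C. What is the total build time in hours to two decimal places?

70.17 hours

Layers = ⌈184/0.03⌉ = 6134.
Hatch length per layer: 5640 / 0.24 → 23500 mm.
Scan time per layer = 23500 / 808, so 29.0842 s.
Layer cycle = 29.0842 + 12.1 = 41.1842 s.
6134 layers × 41.1842 s/layer = 252623.8828 s, i.e. 70.17 hours.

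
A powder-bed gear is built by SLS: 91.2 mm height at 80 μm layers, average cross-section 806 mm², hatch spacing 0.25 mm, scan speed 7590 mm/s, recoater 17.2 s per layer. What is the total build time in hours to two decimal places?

Layer count = ceil(91.2 / 0.08) = 1140.
Scan path per layer = 806 / 0.25, so 3224 mm.
Per-layer scan time = 3224 / 7590 = 0.4248 s.
Per-layer time = 0.4248 + 17.2 = 17.6248 s.
Total: 1140 × 17.6248 s = 20092.272 s → 5.58 hours.

5.58 hours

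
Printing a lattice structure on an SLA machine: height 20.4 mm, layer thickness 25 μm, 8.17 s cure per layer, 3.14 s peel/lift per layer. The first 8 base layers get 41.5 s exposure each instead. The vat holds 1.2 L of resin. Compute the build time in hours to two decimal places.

2.64 hours

Layer count = ceil(20.4 / 0.025) = 816.
Burn-in layers = 8 × (41.5 + 3.14), so 357.12 s.
Regular layers: 808 × (8.17 + 3.14) → 9138.48 s.
Sum: 357.12 + 9138.48 = 9495.6 s → 2.64 hours.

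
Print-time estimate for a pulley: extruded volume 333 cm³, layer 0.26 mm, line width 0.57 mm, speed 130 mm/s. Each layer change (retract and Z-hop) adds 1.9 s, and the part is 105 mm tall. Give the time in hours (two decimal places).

5.01 hours

Extrusion cross-section = 0.26 × 0.57 = 0.1482 mm².
Path length: 333000 mm³ / 0.1482 mm² → 2246963.6 mm.
Time extruding: 2246963.6 / 130 → 17284.3 s.
Layers = ⌈105/0.26⌉ = 404.
Z-hop total = 404 × 1.9 = 767.6 s.
Altogether 17284.3 + 767.6 = 18051.9 s, i.e. 5.01 hours.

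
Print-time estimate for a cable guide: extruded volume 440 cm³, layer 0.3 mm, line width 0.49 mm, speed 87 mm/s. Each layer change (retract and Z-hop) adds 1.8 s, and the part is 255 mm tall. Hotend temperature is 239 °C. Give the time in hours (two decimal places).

Extrusion cross-section = 0.3 × 0.49 = 0.147 mm².
Toolpath length = 440 cm³ / 0.147 mm² = 440000 / 0.147 = 2993197.3 mm.
Time extruding = 2993197.3 / 87 = 34404.6 s.
Layers = ⌈255/0.3⌉ = 850.
Z-hop total = 850 × 1.8 = 1530 s.
Total = 34404.6 + 1530 = 35934.6 s = 9.98 hours.

9.98 hours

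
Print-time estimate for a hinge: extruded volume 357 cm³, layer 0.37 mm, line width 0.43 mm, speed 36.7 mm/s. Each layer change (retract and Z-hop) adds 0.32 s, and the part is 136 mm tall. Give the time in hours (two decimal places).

17.02 hours

Line area: 0.37 × 0.43 → 0.1591 mm².
Path length: 357000 mm³ / 0.1591 mm² → 2243871.8 mm.
Extrusion time = 2243871.8 / 36.7, so 61140.9 s.
Number of layers: 136 / 0.37 → 368 (rounded up).
Z-hop total: 368 × 0.32 → 117.76 s.
Total = 61140.9 + 117.76 = 61258.66 s = 17.02 hours.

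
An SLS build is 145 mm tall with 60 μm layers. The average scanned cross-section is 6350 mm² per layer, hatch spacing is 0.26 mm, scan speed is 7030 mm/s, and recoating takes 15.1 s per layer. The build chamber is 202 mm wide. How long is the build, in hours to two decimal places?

Layer count = ceil(145 / 0.06) = 2417.
Scan path per layer = 6350 / 0.26 = 24423.1 mm.
Scan time per layer: 24423.1 / 7030 → 3.4741 s.
Time per layer = 3.4741 + 15.1, so 18.5741 s.
Build time = 2417 × 18.5741 = 44893.5997 s = 12.47 hours.

12.47 hours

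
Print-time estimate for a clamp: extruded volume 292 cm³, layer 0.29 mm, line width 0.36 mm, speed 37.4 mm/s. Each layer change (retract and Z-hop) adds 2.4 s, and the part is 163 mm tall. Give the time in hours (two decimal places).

Extrusion cross-section: 0.29 × 0.36 → 0.1044 mm².
Toolpath length = 292 cm³ / 0.1044 mm² = 292000 / 0.1044 = 2796934.9 mm.
Print-move time = 2796934.9 / 37.4, so 74784.4 s.
Layer count = ceil(163 / 0.29) = 563.
Non-print overhead = 563 × 2.4, so 1351.2 s.
Altogether 74784.4 + 1351.2 = 76135.6 s, i.e. 21.15 hours.

21.15 hours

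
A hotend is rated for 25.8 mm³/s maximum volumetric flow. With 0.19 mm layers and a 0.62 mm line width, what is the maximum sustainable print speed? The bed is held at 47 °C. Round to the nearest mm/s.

A: 0.19 × 0.62 → 0.1178 mm².
Max speed = 25.8 / 0.1178 = 219.02 ≈ 219 mm/s.

219 mm/s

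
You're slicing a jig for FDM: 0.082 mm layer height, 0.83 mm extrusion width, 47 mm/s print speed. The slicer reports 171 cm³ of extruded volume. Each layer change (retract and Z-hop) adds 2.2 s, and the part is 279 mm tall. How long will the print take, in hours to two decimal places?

Line area = 0.082 × 0.83 = 0.06806 mm².
Total extruded path = 171000/0.06806 = 2512489 mm.
Extrusion time: 2512489 / 47 → 53457.2 s.
Layers = ⌈279/0.082⌉ = 3403.
Z-hop total = 3403 × 2.2 = 7486.6 s.
Altogether 53457.2 + 7486.6 = 60943.8 s, i.e. 16.93 hours.

16.93 hours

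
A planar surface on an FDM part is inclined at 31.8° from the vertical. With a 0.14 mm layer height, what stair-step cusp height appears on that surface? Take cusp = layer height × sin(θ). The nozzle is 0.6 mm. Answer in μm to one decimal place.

73.8 μm

Cusp = layer height × sin(31.8°) = 0.14 × 0.5270 = 0.07378 mm = 73.8 μm.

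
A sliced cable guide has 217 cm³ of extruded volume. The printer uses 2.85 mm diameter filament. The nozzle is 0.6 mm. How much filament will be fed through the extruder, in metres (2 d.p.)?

Filament cross-section = π × (2.85/2)² = 6.3794 mm².
Length = 217 cm³ / 6.3794 mm² = 217000 / 6.3794 = 34015.74 mm = 34.02 m.

34.02 m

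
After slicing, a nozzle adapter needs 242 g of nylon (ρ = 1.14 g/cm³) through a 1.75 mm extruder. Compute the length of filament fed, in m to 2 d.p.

88.26 m

Extruded volume: 242/1.14 = 212.2807 cm³ (212280.7 mm³).
Cross-section of 1.75 mm filament: π·(1.75/2)² = 2.4053 mm².
L = V/A = 212280.7/2.4053 = 88255.39 mm → 88.26 m.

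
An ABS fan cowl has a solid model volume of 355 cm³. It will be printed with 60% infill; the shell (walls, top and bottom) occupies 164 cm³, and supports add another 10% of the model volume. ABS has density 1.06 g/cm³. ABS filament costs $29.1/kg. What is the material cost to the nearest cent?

$9.69

Interior volume: 355 − 164 → 191 cm³.
Deposited infill: 0.60 × 191 → 114.6 cm³.
Support: 0.10 × 355 → 35.5 cm³.
Total printed volume = 164 + 114.6 + 35.5, so 314.1 cm³.
Mass = 314.1 × 1.06, so 332.946 g.
At $29.1/kg: 332.946/1000 × 29.1 = $9.69.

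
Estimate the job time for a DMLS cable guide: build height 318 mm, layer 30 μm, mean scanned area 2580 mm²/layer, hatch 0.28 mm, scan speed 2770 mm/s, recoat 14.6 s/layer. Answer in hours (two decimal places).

52.78 hours

Layers = ⌈318/0.03⌉ = 10600.
Per-layer scan distance: 2580 / 0.28 → 9214.3 mm.
Laser time per layer = 9214.3 / 2770 = 3.3265 s.
Layer cycle = 3.3265 + 14.6, so 17.9265 s.
Total: 10600 × 17.9265 s = 190020.9 s → 52.78 hours.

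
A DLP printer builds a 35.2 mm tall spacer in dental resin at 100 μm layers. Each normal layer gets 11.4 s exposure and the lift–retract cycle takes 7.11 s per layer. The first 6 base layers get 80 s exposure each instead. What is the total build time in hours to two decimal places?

1.92 hours

Layer count = ceil(35.2 / 0.1) = 352.
Base layers = 6 × (80 + 7.11) = 522.66 s.
Normal layers = 346 × (11.4 + 7.11), so 6404.46 s.
Sum: 522.66 + 6404.46 = 6927.12 s → 1.92 hours.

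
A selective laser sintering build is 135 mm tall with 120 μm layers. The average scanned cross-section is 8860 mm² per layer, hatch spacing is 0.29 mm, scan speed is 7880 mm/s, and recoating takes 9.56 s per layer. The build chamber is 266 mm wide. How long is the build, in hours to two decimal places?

Number of layers: 135 / 0.12 → 1125 (rounded up).
Per-layer scan distance = 8860 / 0.29 = 30551.7 mm.
Laser time per layer: 30551.7 / 7880 → 3.8771 s.
Layer cycle = 3.8771 + 9.56 = 13.4371 s.
1125 layers × 13.4371 s/layer = 15116.7375 s, i.e. 4.20 hours.

4.20 hours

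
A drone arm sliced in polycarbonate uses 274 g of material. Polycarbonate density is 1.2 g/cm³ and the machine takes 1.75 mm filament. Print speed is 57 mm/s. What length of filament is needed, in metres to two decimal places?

94.93 m

Extruded volume: 274/1.2 = 228.3333 cm³ (228333.3 mm³).
Cross-section of 1.75 mm filament: π·(1.75/2)² = 2.4053 mm².
Length = 228333.3 / 2.4053 = 94929.24 mm = 94.93 m.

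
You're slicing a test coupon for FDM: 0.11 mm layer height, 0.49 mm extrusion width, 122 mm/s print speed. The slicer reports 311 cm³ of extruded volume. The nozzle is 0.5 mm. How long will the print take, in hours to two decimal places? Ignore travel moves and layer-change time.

Bead cross-section = 0.11 × 0.49, so 0.0539 mm².
Toolpath length = 311 cm³ / 0.0539 mm² = 311000 / 0.0539 = 5769944.3 mm.
Time extruding = 5769944.3 / 122 = 47294.6 s.
In the requested units: 47294.6 s = 13.14 hours.

13.14 hours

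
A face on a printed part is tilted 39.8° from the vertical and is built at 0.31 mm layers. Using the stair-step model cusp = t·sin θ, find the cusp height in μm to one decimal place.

Cusp = layer height × sin(39.8°) = 0.31 × 0.6401 = 0.198431 mm = 198.4 μm.

198.4 μm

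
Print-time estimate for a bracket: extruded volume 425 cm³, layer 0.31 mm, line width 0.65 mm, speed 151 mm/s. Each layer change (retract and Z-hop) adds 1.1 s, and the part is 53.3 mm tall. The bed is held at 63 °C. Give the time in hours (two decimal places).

Line area = 0.31 × 0.65, so 0.2015 mm².
Toolpath length = 425 cm³ / 0.2015 mm² = 425000 / 0.2015 = 2109181.1 mm.
Print-move time = 2109181.1 / 151 = 13968.1 s.
Layers = ⌈53.3/0.31⌉ = 172.
Layer-change overhead = 172 × 1.1, so 189.2 s.
Altogether 13968.1 + 189.2 = 14157.3 s, i.e. 3.93 hours.

3.93 hours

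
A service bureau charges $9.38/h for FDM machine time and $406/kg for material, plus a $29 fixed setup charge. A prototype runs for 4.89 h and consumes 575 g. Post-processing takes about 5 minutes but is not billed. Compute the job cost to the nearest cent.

$308.32

Machine cost: 9.38 × 4.89 → $45.8682.
Material cost = 406 × 575/1000 = $233.45.
Total = 45.8682 + 233.45 + 29 = 308.3182 ≈ $308.32.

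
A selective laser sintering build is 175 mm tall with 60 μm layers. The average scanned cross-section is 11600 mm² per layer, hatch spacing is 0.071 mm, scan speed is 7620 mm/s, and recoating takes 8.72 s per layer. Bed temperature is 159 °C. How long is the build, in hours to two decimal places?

Layers = ⌈175/0.06⌉ = 2917.
Hatch length per layer = 11600 / 0.071, so 163380.3 mm.
Per-layer scan time = 163380.3 / 7620, so 21.441 s.
Layer cycle = 21.441 + 8.72, so 30.161 s.
2917 layers × 30.161 s/layer = 87979.637 s, i.e. 24.44 hours.

24.44 hours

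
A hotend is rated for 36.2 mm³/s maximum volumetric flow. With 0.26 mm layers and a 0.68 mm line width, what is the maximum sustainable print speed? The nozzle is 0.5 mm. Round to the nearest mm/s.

205 mm/s

Bead cross-section: 0.26 × 0.68 → 0.1768 mm².
v_max = Q/A = 36.2/0.1768 = 204.75 mm/s → 205 mm/s.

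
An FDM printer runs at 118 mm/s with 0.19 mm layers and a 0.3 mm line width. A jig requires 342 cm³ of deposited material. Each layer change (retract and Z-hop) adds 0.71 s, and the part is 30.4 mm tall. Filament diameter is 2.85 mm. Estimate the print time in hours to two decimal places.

Line area = 0.19 × 0.3 = 0.057 mm².
Total extruded path = 342000/0.057 = 6000000 mm.
Print-move time: 6000000 / 118 → 50847.5 s.
Layers = ⌈30.4/0.19⌉ = 160.
Z-hop total = 160 × 0.71, so 113.6 s.
Total = 50847.5 + 113.6 = 50961.1 s = 14.16 hours.

14.16 hours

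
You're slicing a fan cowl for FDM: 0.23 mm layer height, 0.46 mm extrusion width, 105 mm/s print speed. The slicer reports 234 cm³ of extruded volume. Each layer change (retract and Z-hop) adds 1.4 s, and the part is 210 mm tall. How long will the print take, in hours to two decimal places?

Bead cross-section = 0.23 × 0.46, so 0.1058 mm².
Total extruded path = 234000/0.1058 = 2211720.2 mm.
Print-move time = 2211720.2 / 105 = 21064 s.
Number of layers: 210 / 0.23 → 914 (rounded up).
Z-hop total = 914 × 1.4 = 1279.6 s.
Altogether 21064 + 1279.6 = 22343.6 s, i.e. 6.21 hours.

6.21 hours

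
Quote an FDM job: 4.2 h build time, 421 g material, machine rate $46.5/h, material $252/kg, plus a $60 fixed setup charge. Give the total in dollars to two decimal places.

Machine cost = 46.5 × 4.2 = $195.30.
Material charge = 252 × 421/1000 = $106.092.
Total = 195.30 + 106.092 + 60 = 361.392 ≈ $361.39.

$361.39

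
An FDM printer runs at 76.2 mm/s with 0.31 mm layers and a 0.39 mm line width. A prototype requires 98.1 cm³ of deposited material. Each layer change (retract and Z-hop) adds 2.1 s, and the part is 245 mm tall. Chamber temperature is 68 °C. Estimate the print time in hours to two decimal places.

3.42 hours

Line area: 0.31 × 0.39 → 0.1209 mm².
Total extruded path = 98100/0.1209 = 811414.4 mm.
Time extruding = 811414.4 / 76.2 = 10648.5 s.
Layers = ⌈245/0.31⌉ = 791.
Non-print overhead = 791 × 2.1 = 1661.1 s.
Altogether 10648.5 + 1661.1 = 12309.6 s, i.e. 3.42 hours.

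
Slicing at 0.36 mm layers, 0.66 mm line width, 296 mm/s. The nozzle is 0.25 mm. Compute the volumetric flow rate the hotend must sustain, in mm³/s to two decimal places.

70.33

Bead cross-section = 0.36 × 0.66 = 0.2376 mm².
Q = v·A = 296 × 0.2376 = 70.33 mm³/s.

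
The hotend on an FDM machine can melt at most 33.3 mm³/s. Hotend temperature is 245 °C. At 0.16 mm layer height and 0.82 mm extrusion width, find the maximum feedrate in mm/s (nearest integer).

Extrusion cross-section: 0.16 × 0.82 → 0.1312 mm².
Max speed = 33.3 / 0.1312 = 253.81 ≈ 254 mm/s.

254 mm/s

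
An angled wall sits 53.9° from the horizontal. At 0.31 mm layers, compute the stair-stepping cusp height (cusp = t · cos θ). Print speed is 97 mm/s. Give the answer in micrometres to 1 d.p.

182.7 μm

cos(53.9°) = 0.5892, so cusp = 0.31 × 0.5892 = 0.182652 mm → 182.7 μm.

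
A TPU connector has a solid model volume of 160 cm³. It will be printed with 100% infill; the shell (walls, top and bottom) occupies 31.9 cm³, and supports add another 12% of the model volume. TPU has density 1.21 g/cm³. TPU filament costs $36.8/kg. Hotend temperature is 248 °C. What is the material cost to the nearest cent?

$7.98

Volume inside the shell = 160 − 31.9, so 128.1 cm³.
Deposited infill: 1.00 × 128.1 → 128.1 cm³.
Support = 0.12 × 160 = 19.2 cm³.
Deposited volume = 31.9 + 128.1 + 19.2 = 179.2 cm³.
Mass = 179.2 × 1.21, so 216.832 g.
Cost = 216.832 g / 1000 × $36.8/kg = $7.98.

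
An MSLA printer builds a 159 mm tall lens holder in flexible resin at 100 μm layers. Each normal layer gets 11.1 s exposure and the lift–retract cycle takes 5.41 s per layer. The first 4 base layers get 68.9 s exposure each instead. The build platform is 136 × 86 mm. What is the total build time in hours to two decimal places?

7.36 hours

Number of layers: 159 / 0.1 → 1590 (rounded up).
Base layers: 4 × (68.9 + 5.41) → 297.24 s.
Normal layers: 1586 × (11.1 + 5.41) → 26184.86 s.
Sum: 297.24 + 26184.86 = 26482.1 s → 7.36 hours.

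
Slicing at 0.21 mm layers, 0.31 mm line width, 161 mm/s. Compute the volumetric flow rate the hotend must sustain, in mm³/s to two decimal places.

Bead cross-section = 0.21 × 0.31 = 0.0651 mm².
Volumetric flow = 161 × 0.0651 = 10.48 mm³/s.

10.48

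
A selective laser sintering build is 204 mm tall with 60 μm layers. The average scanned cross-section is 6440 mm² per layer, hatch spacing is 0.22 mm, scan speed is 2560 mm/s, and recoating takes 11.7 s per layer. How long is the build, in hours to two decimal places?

Layers = ⌈204/0.06⌉ = 3400.
Scan path per layer = 6440 / 0.22 = 29272.7 mm.
Per-layer scan time: 29272.7 / 2560 → 11.4346 s.
Time per layer = 11.4346 + 11.7 = 23.1346 s.
Total: 3400 × 23.1346 s = 78657.64 s → 21.85 hours.

21.85 hours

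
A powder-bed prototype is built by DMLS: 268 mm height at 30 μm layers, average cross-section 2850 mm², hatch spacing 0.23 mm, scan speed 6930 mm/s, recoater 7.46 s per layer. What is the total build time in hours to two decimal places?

22.95 hours

Layers = ⌈268/0.03⌉ = 8934.
Scan path per layer: 2850 / 0.23 → 12391.3 mm.
Scan time per layer = 12391.3 / 6930 = 1.7881 s.
Per-layer time = 1.7881 + 7.46 = 9.2481 s.
Build time = 8934 × 9.2481 = 82622.5254 s = 22.95 hours.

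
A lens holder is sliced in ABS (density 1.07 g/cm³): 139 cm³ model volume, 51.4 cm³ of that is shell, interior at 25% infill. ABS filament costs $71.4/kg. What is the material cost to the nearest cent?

Volume inside the shell = 139 − 51.4 = 87.6 cm³.
Deposited infill = 0.25 × 87.6, so 21.9 cm³.
Total extruded = 51.4 + 21.9, so 73.3 cm³.
Mass = 73.3 × 1.07 = 78.431 g.
Cost = 78.431 g / 1000 × $71.4/kg = $5.60.

$5.60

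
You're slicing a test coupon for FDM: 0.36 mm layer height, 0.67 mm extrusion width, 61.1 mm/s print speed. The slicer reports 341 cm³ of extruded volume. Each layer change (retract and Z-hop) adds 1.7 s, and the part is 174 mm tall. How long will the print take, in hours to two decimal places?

Bead cross-section = 0.36 × 0.67, so 0.2412 mm².
Toolpath length = 341 cm³ / 0.2412 mm² = 341000 / 0.2412 = 1413764.5 mm.
Time extruding: 1413764.5 / 61.1 → 23138.5 s.
Number of layers: 174 / 0.36 → 484 (rounded up).
Non-print overhead: 484 × 1.7 → 822.8 s.
Altogether 23138.5 + 822.8 = 23961.3 s, i.e. 6.66 hours.

6.66 hours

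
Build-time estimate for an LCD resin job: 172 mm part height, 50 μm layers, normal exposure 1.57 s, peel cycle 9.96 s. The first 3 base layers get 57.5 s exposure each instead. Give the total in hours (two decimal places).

11.06 hours

Layer count = ceil(172 / 0.05) = 3440.
Burn-in layers = 3 × (57.5 + 9.96) = 202.38 s.
Regular layers = 3437 × (1.57 + 9.96) = 39628.61 s.
Sum: 202.38 + 39628.61 = 39830.99 s → 11.06 hours.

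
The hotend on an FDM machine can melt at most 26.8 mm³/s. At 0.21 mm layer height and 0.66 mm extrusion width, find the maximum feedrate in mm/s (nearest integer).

A: 0.21 × 0.66 → 0.1386 mm².
Max speed = 26.8 / 0.1386 = 193.36 ≈ 193 mm/s.

193 mm/s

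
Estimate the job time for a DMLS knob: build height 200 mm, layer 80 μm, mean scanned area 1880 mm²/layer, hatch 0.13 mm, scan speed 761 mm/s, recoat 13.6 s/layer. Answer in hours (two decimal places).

22.64 hours

Layer count = ceil(200 / 0.08) = 2500.
Scan path per layer = 1880 / 0.13, so 14461.5 mm.
Scan time per layer: 14461.5 / 761 → 19.0033 s.
Layer cycle: 19.0033 + 13.6 → 32.6033 s.
Build time = 2500 × 32.6033 = 81508.25 s = 22.64 hours.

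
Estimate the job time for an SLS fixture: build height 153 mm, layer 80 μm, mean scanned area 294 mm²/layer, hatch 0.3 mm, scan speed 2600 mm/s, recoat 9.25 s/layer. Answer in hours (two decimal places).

Layers = ⌈153/0.08⌉ = 1913.
Per-layer scan distance: 294 / 0.3 → 980 mm.
Laser time per layer = 980 / 2600 = 0.3769 s.
Layer cycle = 0.3769 + 9.25 = 9.6269 s.
Build time = 1913 × 9.6269 = 18416.2597 s = 5.12 hours.

5.12 hours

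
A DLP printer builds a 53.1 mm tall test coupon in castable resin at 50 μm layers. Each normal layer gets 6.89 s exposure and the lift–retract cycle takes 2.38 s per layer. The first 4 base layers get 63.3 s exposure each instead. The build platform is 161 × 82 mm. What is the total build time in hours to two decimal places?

2.80 hours

Layer count = ceil(53.1 / 0.05) = 1062.
Bottom layers = 4 × (63.3 + 2.38), so 262.72 s.
Remaining layers = 1058 × (6.89 + 2.38) = 9807.66 s.
Total = 262.72 + 9807.66 = 10070.38 s = 2.80 hours.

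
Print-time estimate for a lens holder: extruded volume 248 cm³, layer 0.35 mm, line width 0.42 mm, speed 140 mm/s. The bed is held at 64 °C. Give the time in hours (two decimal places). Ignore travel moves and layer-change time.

Line area = 0.35 × 0.42 = 0.147 mm².
Toolpath length = 248 cm³ / 0.147 mm² = 248000 / 0.147 = 1687074.8 mm.
Extrusion time = 1687074.8 / 140 = 12050.5 s.
12050.5 s = 3.35 hours.

3.35 hours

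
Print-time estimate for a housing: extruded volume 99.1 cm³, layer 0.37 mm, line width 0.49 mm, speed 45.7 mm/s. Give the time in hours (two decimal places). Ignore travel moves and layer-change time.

Line area: 0.37 × 0.49 → 0.1813 mm².
Total extruded path = 99100/0.1813 = 546607.8 mm.
Extrusion time: 546607.8 / 45.7 → 11960.8 s.
That's 11960.8 s → 3.32 hours.

3.32 hours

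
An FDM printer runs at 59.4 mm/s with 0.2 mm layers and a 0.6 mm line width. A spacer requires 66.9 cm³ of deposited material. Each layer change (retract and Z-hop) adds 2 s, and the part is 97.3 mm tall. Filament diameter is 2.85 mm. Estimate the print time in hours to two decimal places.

Line area = 0.2 × 0.6 = 0.12 mm².
Toolpath length = 66.9 cm³ / 0.12 mm² = 66900 / 0.12 = 557500 mm.
Print-move time = 557500 / 59.4, so 9385.5 s.
Layer count = ceil(97.3 / 0.2) = 487.
Non-print overhead: 487 × 2 → 974 s.
Altogether 9385.5 + 974 = 10359.5 s, i.e. 2.88 hours.

2.88 hours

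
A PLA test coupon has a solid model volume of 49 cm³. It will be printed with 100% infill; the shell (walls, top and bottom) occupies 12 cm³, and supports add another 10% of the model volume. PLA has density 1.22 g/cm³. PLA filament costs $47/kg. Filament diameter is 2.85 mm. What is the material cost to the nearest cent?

Volume inside the shell: 49 − 12 → 37 cm³.
Infill volume: 1.00 × 37 → 37 cm³.
Support = 0.10 × 49, so 4.9 cm³.
Total printed volume = 12 + 37 + 4.9, so 53.9 cm³.
Mass = 53.9 × 1.22 = 65.758 g.
Cost = 65.758 g / 1000 × $47/kg = $3.09.

$3.09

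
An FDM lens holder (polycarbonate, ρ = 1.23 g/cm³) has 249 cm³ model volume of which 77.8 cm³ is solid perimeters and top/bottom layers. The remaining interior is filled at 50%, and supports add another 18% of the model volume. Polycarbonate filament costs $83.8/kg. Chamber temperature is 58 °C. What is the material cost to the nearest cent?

Interior volume = 249 − 77.8 = 171.2 cm³.
Infill deposited = 0.50 × 171.2, so 85.6 cm³.
Support = 0.18 × 249, so 44.82 cm³.
Total extruded = 77.8 + 85.6 + 44.82, so 208.22 cm³.
Mass: 208.22 × 1.23 → 256.1106 g.
Cost = 256.1106 g / 1000 × $83.8/kg = $21.46.

$21.46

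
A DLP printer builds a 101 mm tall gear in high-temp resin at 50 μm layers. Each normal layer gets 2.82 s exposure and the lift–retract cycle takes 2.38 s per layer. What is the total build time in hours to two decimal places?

2.92 hours

Layer count = ceil(101 / 0.05) = 2020.
Cycle time = 2.82 + 2.38, so 5.2 s.
Build time: 2020 × 5.2 s = 10504 s, i.e. 2.92 hours.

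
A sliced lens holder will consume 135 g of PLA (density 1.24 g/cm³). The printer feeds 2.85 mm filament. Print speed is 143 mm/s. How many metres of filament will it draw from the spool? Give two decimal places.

Volume = 135 g / 1.24 g·cm⁻³ = 108.871 cm³ = 108871 mm³.
A = π r² = π × 1.425² = 6.3794 mm².
L = V/A = 108871/6.3794 = 17066.03 mm → 17.07 m.

17.07 m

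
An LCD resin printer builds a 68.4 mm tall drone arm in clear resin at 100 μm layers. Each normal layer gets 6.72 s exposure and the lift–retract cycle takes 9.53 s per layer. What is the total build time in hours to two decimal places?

Layer count = ceil(68.4 / 0.1) = 684.
Per-layer time = 6.72 + 9.53 = 16.25 s.
Build time: 684 × 16.25 s = 11115 s, i.e. 3.09 hours.

3.09 hours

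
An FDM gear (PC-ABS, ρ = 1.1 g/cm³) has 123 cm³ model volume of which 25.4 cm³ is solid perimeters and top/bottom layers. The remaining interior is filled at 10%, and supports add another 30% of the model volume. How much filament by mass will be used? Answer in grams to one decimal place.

79.3 g

Volume inside the shell = 123 − 25.4 = 97.6 cm³.
Infill deposited: 0.10 × 97.6 → 9.76 cm³.
Support: 0.30 × 123 → 36.9 cm³.
Total extruded: 25.4 + 9.76 + 36.9 → 72.06 cm³.
Mass = 72.06 × 1.1 = 79.266 g.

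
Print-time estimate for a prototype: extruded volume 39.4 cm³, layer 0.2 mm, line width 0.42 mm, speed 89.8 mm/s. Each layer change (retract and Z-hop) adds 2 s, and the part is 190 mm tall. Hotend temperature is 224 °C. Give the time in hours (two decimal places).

1.98 hours

Extrusion cross-section = 0.2 × 0.42, so 0.084 mm².
Total extruded path = 39400/0.084 = 469047.6 mm.
Extrusion time: 469047.6 / 89.8 → 5223.2 s.
Number of layers: 190 / 0.2 → 950 (rounded up).
Z-hop total = 950 × 2, so 1900 s.
Total = 5223.2 + 1900 = 7123.2 s = 1.98 hours.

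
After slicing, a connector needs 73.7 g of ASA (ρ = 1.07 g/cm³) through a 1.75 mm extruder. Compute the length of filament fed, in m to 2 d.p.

28.64 m

Extruded volume: 73.7/1.07 = 68.8785 cm³ (68878.5 mm³).
Cross-section of 1.75 mm filament: π·(1.75/2)² = 2.4053 mm².
L = V/A = 68878.5/2.4053 = 28636.14 mm → 28.64 m.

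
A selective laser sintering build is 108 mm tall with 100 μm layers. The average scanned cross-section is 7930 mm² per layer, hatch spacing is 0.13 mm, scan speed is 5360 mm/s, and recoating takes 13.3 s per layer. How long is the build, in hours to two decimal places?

Layer count = ceil(108 / 0.1) = 1080.
Scan path per layer = 7930 / 0.13, so 61000 mm.
Laser time per layer: 61000 / 5360 → 11.3806 s.
Layer cycle = 11.3806 + 13.3 = 24.6806 s.
Total: 1080 × 24.6806 s = 26655.048 s → 7.40 hours.

7.40 hours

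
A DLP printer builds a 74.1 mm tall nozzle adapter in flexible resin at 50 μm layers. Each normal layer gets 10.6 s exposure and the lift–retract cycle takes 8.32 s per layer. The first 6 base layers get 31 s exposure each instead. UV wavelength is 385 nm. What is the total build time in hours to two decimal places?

Number of layers: 74.1 / 0.05 → 1482 (rounded up).
Base layers = 6 × (31 + 8.32), so 235.92 s.
Normal layers = 1476 × (10.6 + 8.32), so 27925.92 s.
Total = 235.92 + 27925.92 = 28161.84 s = 7.82 hours.

7.82 hours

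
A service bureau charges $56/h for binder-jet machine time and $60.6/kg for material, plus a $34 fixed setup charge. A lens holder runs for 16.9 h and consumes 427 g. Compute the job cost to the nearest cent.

$1006.28

Machine-time cost = 56 × 16.9, so $946.40.
Feedstock cost = 60.6 × 427/1000 = $25.8762.
Total = 946.40 + 25.8762 + 34 = 1006.2762 ≈ $1006.28.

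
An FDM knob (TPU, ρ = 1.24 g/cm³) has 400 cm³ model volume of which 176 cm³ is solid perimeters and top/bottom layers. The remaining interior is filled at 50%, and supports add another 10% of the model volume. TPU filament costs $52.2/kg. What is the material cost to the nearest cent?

Infill region: 400 − 176 → 224 cm³.
Infill deposited = 0.50 × 224 = 112 cm³.
Support = 0.10 × 400 = 40 cm³.
Total printed volume = 176 + 112 + 40, so 328 cm³.
Mass = 328 × 1.24, so 406.72 g.
At $52.2/kg: 406.72/1000 × 52.2 = $21.23.

$21.23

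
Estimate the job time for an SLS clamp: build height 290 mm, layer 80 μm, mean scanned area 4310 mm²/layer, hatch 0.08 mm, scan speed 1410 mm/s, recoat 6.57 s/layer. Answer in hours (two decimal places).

Layers = ⌈290/0.08⌉ = 3625.
Hatch length per layer = 4310 / 0.08, so 53875 mm.
Scan time per layer: 53875 / 1410 → 38.2092 s.
Per-layer time = 38.2092 + 6.57, so 44.7792 s.
Total: 3625 × 44.7792 s = 162324.6 s → 45.09 hours.

45.09 hours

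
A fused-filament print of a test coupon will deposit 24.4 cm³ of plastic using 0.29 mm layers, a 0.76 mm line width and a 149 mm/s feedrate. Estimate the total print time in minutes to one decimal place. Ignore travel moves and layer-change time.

Line area: 0.29 × 0.76 → 0.2204 mm².
Total extruded path = 24400/0.2204 = 110707.8 mm.
Time extruding = 110707.8 / 149 = 743 s.
That's 743 s → 12.4 minutes.

12.4 minutes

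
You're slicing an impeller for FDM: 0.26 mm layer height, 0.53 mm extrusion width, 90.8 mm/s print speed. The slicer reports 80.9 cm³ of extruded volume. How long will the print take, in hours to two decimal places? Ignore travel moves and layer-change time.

Bead cross-section = 0.26 × 0.53 = 0.1378 mm².
Total extruded path = 80900/0.1378 = 587082.7 mm.
Print-move time = 587082.7 / 90.8 = 6465.7 s.
That's 6465.7 s → 1.80 hours.

1.80 hours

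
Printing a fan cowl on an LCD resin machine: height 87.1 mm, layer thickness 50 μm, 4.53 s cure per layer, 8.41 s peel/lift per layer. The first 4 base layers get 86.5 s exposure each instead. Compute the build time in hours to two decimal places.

6.35 hours

Layer count = ceil(87.1 / 0.05) = 1742.
Base layers = 4 × (86.5 + 8.41), so 379.64 s.
Normal layers = 1738 × (4.53 + 8.41), so 22489.72 s.
Sum: 379.64 + 22489.72 = 22869.36 s → 6.35 hours.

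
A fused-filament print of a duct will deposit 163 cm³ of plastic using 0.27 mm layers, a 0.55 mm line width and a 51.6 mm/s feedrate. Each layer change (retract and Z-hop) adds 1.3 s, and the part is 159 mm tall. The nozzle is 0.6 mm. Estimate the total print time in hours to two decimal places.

6.12 hours

Line area = 0.27 × 0.55, so 0.1485 mm².
Path length: 163000 mm³ / 0.1485 mm² → 1097643.1 mm.
Print-move time: 1097643.1 / 51.6 → 21272.2 s.
Number of layers: 159 / 0.27 → 589 (rounded up).
Z-hop total = 589 × 1.3 = 765.7 s.
Altogether 21272.2 + 765.7 = 22037.9 s, i.e. 6.12 hours.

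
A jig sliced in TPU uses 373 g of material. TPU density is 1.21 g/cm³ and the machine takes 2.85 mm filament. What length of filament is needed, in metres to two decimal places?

48.32 m

Extruded volume: 373/1.21 = 308.2645 cm³ (308264.5 mm³).
A = π r² = π × 1.425² = 6.3794 mm².
L = V/A = 308264.5/6.3794 = 48321.86 mm → 48.32 m.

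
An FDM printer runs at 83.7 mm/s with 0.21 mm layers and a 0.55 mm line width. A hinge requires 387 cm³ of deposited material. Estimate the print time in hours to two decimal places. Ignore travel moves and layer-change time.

Bead cross-section = 0.21 × 0.55 = 0.1155 mm².
Path length: 387000 mm³ / 0.1155 mm² → 3350649.4 mm.
Print-move time: 3350649.4 / 83.7 → 40031.7 s.
That's 40031.7 s → 11.12 hours.

11.12 hours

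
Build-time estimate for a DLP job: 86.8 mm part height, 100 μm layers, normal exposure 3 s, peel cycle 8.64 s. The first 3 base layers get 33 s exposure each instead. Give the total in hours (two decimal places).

Layer count = ceil(86.8 / 0.1) = 868.
Base layers = 3 × (33 + 8.64), so 124.92 s.
Regular layers = 865 × (3 + 8.64) = 10068.6 s.
Total = 124.92 + 10068.6 = 10193.52 s = 2.83 hours.

2.83 hours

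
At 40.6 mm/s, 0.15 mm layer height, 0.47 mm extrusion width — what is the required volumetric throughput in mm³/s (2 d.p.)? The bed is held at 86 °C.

2.86

A: 0.15 × 0.47 → 0.0705 mm².
Q = v·A = 40.6 × 0.0705 = 2.86 mm³/s.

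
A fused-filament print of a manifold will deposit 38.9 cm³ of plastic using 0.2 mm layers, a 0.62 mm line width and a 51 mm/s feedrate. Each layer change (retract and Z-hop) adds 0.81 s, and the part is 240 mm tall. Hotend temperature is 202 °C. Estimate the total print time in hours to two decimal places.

Bead cross-section = 0.2 × 0.62, so 0.124 mm².
Path length: 38900 mm³ / 0.124 mm² → 313709.7 mm.
Extrusion time = 313709.7 / 51, so 6151.2 s.
Number of layers: 240 / 0.2 → 1200 (rounded up).
Non-print overhead: 1200 × 0.81 → 972 s.
Total = 6151.2 + 972 = 7123.2 s = 1.98 hours.

1.98 hours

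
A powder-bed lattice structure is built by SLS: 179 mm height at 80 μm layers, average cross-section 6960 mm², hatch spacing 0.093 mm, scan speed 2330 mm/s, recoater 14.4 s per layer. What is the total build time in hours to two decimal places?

28.92 hours

Layer count = ceil(179 / 0.08) = 2238.
Per-layer scan distance = 6960 / 0.093 = 74838.7 mm.
Per-layer scan time = 74838.7 / 2330 = 32.1196 s.
Layer cycle: 32.1196 + 14.4 → 46.5196 s.
Total: 2238 × 46.5196 s = 104110.8648 s → 28.92 hours.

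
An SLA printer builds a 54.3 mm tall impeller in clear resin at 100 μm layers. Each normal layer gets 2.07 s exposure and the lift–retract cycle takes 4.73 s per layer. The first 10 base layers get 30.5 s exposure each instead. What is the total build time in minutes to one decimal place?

Layers = ⌈54.3/0.1⌉ = 543.
Base layers = 10 × (30.5 + 4.73), so 352.3 s.
Remaining layers = 533 × (2.07 + 4.73) = 3624.4 s.
Total = 352.3 + 3624.4 = 3976.7 s = 66.3 minutes.

66.3 minutes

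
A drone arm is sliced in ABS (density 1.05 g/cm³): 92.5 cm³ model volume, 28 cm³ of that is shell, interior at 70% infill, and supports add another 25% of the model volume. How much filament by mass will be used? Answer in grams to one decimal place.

101.1 g

Infill region: 92.5 − 28 → 64.5 cm³.
Deposited infill = 0.70 × 64.5 = 45.15 cm³.
Support: 0.25 × 92.5 → 23.125 cm³.
Total printed volume = 28 + 45.15 + 23.125 = 96.275 cm³.
Mass = 96.275 × 1.05 = 101.08875 g.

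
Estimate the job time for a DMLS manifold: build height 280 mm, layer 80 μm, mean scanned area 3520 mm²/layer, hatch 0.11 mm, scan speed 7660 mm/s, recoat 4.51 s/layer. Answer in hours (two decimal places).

Number of layers: 280 / 0.08 → 3500 (rounded up).
Scan path per layer = 3520 / 0.11 = 32000 mm.
Per-layer scan time = 32000 / 7660, so 4.1775 s.
Time per layer = 4.1775 + 4.51 = 8.6875 s.
3500 layers × 8.6875 s/layer = 30406.25 s, i.e. 8.45 hours.

8.45 hours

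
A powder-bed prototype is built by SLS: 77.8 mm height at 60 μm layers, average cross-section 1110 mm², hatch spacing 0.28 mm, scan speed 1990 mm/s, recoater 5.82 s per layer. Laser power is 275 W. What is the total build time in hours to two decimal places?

Number of layers: 77.8 / 0.06 → 1297 (rounded up).
Per-layer scan distance = 1110 / 0.28 = 3964.3 mm.
Scan time per layer: 3964.3 / 1990 → 1.9921 s.
Per-layer time: 1.9921 + 5.82 → 7.8121 s.
Total: 1297 × 7.8121 s = 10132.2937 s → 2.81 hours.

2.81 hours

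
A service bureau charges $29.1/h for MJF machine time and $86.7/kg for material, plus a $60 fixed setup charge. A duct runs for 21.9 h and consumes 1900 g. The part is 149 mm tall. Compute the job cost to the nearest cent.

Machine cost = 29.1 × 21.9, so $637.29.
Material charge = 86.7 × 1900/1000, so $164.73.
Adding setup: 637.29 + 164.73 + 60 → $862.02.

$862.02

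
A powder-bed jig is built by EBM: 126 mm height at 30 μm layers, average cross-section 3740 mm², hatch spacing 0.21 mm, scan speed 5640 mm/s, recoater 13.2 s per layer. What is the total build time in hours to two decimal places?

Number of layers: 126 / 0.03 → 4200 (rounded up).
Per-layer scan distance = 3740 / 0.21 = 17809.5 mm.
Beam time per layer = 17809.5 / 5640 = 3.1577 s.
Time per layer = 3.1577 + 13.2 = 16.3577 s.
Build time = 4200 × 16.3577 = 68702.34 s = 19.08 hours.

19.08 hours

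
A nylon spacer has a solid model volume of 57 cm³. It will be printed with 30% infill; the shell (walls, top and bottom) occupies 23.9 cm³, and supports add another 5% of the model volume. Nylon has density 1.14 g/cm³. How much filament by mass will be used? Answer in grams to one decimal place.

41.8 g

Interior volume = 57 − 23.9, so 33.1 cm³.
Infill deposited = 0.30 × 33.1 = 9.93 cm³.
Support = 0.05 × 57 = 2.85 cm³.
Deposited volume = 23.9 + 9.93 + 2.85, so 36.68 cm³.
Mass = 36.68 × 1.14 = 41.8152 g.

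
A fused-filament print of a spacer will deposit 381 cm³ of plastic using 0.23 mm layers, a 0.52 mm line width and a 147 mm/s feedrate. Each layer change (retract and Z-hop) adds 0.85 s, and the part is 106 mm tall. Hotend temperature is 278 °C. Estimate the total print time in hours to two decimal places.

6.13 hours

Extrusion cross-section = 0.23 × 0.52, so 0.1196 mm².
Total extruded path = 381000/0.1196 = 3185618.7 mm.
Extrusion time: 3185618.7 / 147 → 21670.9 s.
Layers = ⌈106/0.23⌉ = 461.
Layer-change overhead = 461 × 0.85 = 391.85 s.
Total = 21670.9 + 391.85 = 22062.75 s = 6.13 hours.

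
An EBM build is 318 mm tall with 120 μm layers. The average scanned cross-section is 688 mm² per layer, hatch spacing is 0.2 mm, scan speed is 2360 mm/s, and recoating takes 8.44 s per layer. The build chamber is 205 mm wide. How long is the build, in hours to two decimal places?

7.29 hours

Number of layers: 318 / 0.12 → 2650 (rounded up).
Hatch length per layer = 688 / 0.2, so 3440 mm.
Beam time per layer = 3440 / 2360 = 1.4576 s.
Layer cycle: 1.4576 + 8.44 → 9.8976 s.
2650 layers × 9.8976 s/layer = 26228.64 s, i.e. 7.29 hours.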